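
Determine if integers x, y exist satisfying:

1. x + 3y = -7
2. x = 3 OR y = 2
Yes

Take x = -13, y = 2. Substituting into each constraint:
  (1) (-13) + 3(2) = -7 ✓
  (2) y = 2, target 2 ✓ (second branch holds)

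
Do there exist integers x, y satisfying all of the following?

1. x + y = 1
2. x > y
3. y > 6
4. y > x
No

A contradictory subset is {x > y, y > x}. No integer assignment can satisfy these jointly:

  - x > y: bounds one variable relative to another variable
  - y > x: bounds one variable relative to another variable

Direct contradiction: x > y and y > x cannot both hold.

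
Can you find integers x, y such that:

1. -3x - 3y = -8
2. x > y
No

Even the single constraint (-3x - 3y = -8) is infeasible over the integers.

  - -3x - 3y = -8: every term on the left is divisible by 3, so the LHS ≡ 0 (mod 3), but the RHS -8 is not — no integer solution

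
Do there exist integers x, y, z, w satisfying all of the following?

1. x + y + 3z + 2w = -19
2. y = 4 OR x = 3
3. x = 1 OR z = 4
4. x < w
Yes

Take x = 1, y = 4, z = -10, w = 3. Substituting into each constraint:
  (1) 1 + 4 + 3(-10) + 2(3) = -19 ✓
  (2) y = 4, target 4 ✓ (first branch holds)
  (3) x = 1, target 1 ✓ (first branch holds)
  (4) 1 < 3 ✓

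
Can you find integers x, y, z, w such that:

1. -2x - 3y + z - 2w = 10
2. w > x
Yes

Take x = 0, y = 0, z = 12, w = 1. Substituting into each constraint:
  (1) -2(0) - 3(0) + 12 - 2(1) = 10 ✓
  (2) 1 > 0 ✓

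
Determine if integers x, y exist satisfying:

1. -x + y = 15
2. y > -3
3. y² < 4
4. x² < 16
No

A contradictory subset is {-x + y = 15, y² < 4, x² < 16}. No integer assignment can satisfy these jointly:

  - -x + y = 15: is a linear equation tying the variables together
  - y² < 4: restricts y to |y| ≤ 1
  - x² < 16: restricts x to |x| ≤ 3

Range argument: with x ∈ [-3, 3], y ∈ [-1, 1], the left side of the equation is at most 4, but the right side is 15 > 4. No integer solution exists.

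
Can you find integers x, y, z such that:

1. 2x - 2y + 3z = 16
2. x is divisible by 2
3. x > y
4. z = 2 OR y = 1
Yes

Take x = 12, y = 1, z = -2. Substituting into each constraint:
  (1) 2(12) - 2(1) + 3(-2) = 16 ✓
  (2) 12 = 2 × 6, remainder 0 ✓
  (3) 12 > 1 ✓
  (4) y = 1, target 1 ✓ (second branch holds)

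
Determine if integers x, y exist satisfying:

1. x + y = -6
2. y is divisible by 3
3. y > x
Yes

Take x = -6, y = 0. Substituting into each constraint:
  (1) (-6) + 0 = -6 ✓
  (2) 0 = 3 × 0, remainder 0 ✓
  (3) 0 > -6 ✓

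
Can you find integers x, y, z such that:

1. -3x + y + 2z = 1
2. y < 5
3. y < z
Yes

Take x = -1, y = -2, z = 0. Substituting into each constraint:
  (1) -3(-1) + (-2) + 2(0) = 1 ✓
  (2) -2 < 5 ✓
  (3) -2 < 0 ✓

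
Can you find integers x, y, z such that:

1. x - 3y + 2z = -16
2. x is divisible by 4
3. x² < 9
Yes

Take x = 0, y = 0, z = -8. Substituting into each constraint:
  (1) 0 - 3(0) + 2(-8) = -16 ✓
  (2) 0 = 4 × 0, remainder 0 ✓
  (3) x² = (0)² = 0, and 0 < 9 ✓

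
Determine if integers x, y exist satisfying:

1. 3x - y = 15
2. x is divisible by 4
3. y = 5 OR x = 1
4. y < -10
No

A contradictory subset is {x is divisible by 4, y = 5 OR x = 1, y < -10}. No integer assignment can satisfy these jointly:

  - x is divisible by 4: restricts x to multiples of 4
  - y = 5 OR x = 1: forces a choice: either y = 5 or x = 1
  - y < -10: bounds one variable relative to a constant

Split on the disjunction (y = 5 OR x = 1):
  • If y = 5: this contradicts the bound y ≤ -11.
  • If x = 1: this contradicts the divisibility constraint — 1 is not a multiple of 4.
Both branches are infeasible, so the system has no integer solution.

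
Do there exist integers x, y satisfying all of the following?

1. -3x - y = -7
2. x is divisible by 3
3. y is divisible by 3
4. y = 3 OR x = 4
No

A contradictory subset is {-3x - y = -7, x is divisible by 3, y = 3 OR x = 4}. No integer assignment can satisfy these jointly:

  - -3x - y = -7: is a linear equation tying the variables together
  - x is divisible by 3: restricts x to multiples of 3
  - y = 3 OR x = 4: forces a choice: either y = 3 or x = 4

Split on the disjunction (y = 3 OR x = 4):
  • If y = 3: with y = 3, writing x = 3x', every remaining term of the linear equation is divisible by 9, so the left side is ≡ 0 (mod 9); but the right side -4 ≡ 5 (mod 9). No integers can satisfy it.
  • If x = 4: this contradicts the divisibility constraint — 4 is not a multiple of 3.
Both branches are infeasible, so the system has no integer solution.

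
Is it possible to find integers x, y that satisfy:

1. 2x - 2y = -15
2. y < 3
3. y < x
No

Even the single constraint (2x - 2y = -15) is infeasible over the integers.

  - 2x - 2y = -15: every term on the left is divisible by 2, so the LHS ≡ 0 (mod 2), but the RHS -15 is not — no integer solution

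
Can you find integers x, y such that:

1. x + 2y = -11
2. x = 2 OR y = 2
Yes

Take x = -15, y = 2. Substituting into each constraint:
  (1) (-15) + 2(2) = -11 ✓
  (2) y = 2, target 2 ✓ (second branch holds)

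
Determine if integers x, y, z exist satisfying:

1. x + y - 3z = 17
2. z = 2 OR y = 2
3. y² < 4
Yes

Take x = 22, y = 1, z = 2. Substituting into each constraint:
  (1) 22 + 1 - 3(2) = 17 ✓
  (2) z = 2, target 2 ✓ (first branch holds)
  (3) y² = (1)² = 1, and 1 < 4 ✓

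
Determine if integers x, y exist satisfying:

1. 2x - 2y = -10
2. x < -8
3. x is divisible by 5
Yes

Take x = -10, y = -5. Substituting into each constraint:
  (1) 2(-10) - 2(-5) = -10 ✓
  (2) -10 < -8 ✓
  (3) -10 = 5 × -2, remainder 0 ✓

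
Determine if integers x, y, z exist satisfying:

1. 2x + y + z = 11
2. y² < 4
Yes

Take x = 0, y = 0, z = 11. Substituting into each constraint:
  (1) 2(0) + 0 + 11 = 11 ✓
  (2) y² = (0)² = 0, and 0 < 4 ✓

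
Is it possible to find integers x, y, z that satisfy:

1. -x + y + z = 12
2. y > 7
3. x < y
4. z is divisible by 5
Yes

Take x = 0, y = 12, z = 0. Substituting into each constraint:
  (1) 0 + 12 + 0 = 12 ✓
  (2) 12 > 7 ✓
  (3) 0 < 12 ✓
  (4) 0 = 5 × 0, remainder 0 ✓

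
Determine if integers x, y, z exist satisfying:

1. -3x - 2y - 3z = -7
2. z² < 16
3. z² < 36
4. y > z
Yes

Take x = 0, y = 2, z = 1. Substituting into each constraint:
  (1) -3(0) - 2(2) - 3(1) = -7 ✓
  (2) z² = (1)² = 1, and 1 < 16 ✓
  (3) z² = (1)² = 1, and 1 < 36 ✓
  (4) 2 > 1 ✓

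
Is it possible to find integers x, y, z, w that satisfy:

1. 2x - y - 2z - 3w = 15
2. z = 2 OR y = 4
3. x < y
Yes

Take x = 2, y = 3, z = 2, w = -6. Substituting into each constraint:
  (1) 2(2) + (-3) - 2(2) - 3(-6) = 15 ✓
  (2) z = 2, target 2 ✓ (first branch holds)
  (3) 2 < 3 ✓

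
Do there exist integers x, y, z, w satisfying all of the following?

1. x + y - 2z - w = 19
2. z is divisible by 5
Yes

Take x = 0, y = 0, z = 0, w = -19. Substituting into each constraint:
  (1) 0 + 0 - 2(0) + 19 = 19 ✓
  (2) 0 = 5 × 0, remainder 0 ✓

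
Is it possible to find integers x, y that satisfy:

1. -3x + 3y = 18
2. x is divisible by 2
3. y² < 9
Yes

Take x = -4, y = 2. Substituting into each constraint:
  (1) -3(-4) + 3(2) = 18 ✓
  (2) -4 = 2 × -2, remainder 0 ✓
  (3) y² = (2)² = 4, and 4 < 9 ✓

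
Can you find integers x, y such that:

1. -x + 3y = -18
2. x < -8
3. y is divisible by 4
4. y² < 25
No

A contradictory subset is {-x + 3y = -18, x < -8, y² < 25}. No integer assignment can satisfy these jointly:

  - -x + 3y = -18: is a linear equation tying the variables together
  - x < -8: bounds one variable relative to a constant
  - y² < 25: restricts y to |y| ≤ 4

Range argument: with x ∈ [−∞, -9], y ∈ [-4, 4], the left side of the equation is at least -3, but the right side is -18 < -3. No integer solution exists.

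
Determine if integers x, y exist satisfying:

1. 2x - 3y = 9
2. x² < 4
Yes

Take x = 0, y = -3. Substituting into each constraint:
  (1) 2(0) - 3(-3) = 9 ✓
  (2) x² = (0)² = 0, and 0 < 4 ✓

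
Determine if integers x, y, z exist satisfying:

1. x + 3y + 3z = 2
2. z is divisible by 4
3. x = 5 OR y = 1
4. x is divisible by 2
No

The full constraint system is jointly infeasible over the integers. Each constraint and what it forces:

  - x + 3y + 3z = 2: is a linear equation tying the variables together
  - z is divisible by 4: restricts z to multiples of 4
  - x = 5 OR y = 1: forces a choice: either x = 5 or y = 1
  - x is divisible by 2: restricts x to multiples of 2

Split on the disjunction (x = 5 OR y = 1):
  • If x = 5: this contradicts the divisibility constraint — 5 is not a multiple of 2.
  • If y = 1: with y = 1, writing x = 2x' and writing z = 4z', every remaining term of the linear equation is divisible by 2, so the left side is ≡ 0 (mod 2); but the right side -1 ≡ 1 (mod 2). No integers can satisfy it.
Both branches are infeasible, so the system has no integer solution.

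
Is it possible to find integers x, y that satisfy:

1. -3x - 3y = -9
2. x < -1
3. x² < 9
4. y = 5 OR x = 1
Yes

Take x = -2, y = 5. Substituting into each constraint:
  (1) -3(-2) - 3(5) = -9 ✓
  (2) -2 < -1 ✓
  (3) x² = (-2)² = 4, and 4 < 9 ✓
  (4) y = 5, target 5 ✓ (first branch holds)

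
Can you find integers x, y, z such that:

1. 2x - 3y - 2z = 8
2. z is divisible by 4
Yes

Take x = 4, y = 0, z = 0. Substituting into each constraint:
  (1) 2(4) - 3(0) - 2(0) = 8 ✓
  (2) 0 = 4 × 0, remainder 0 ✓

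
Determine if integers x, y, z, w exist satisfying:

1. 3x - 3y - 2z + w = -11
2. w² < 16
Yes

Take x = 0, y = 4, z = 0, w = 1. Substituting into each constraint:
  (1) 3(0) - 3(4) - 2(0) + 1 = -11 ✓
  (2) w² = (1)² = 1, and 1 < 16 ✓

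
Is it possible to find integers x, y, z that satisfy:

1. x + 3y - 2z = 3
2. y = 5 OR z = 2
Yes

Take x = -11, y = 6, z = 2. Substituting into each constraint:
  (1) (-11) + 3(6) - 2(2) = 3 ✓
  (2) z = 2, target 2 ✓ (second branch holds)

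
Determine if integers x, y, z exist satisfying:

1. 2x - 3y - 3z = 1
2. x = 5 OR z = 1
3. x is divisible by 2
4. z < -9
No

A contradictory subset is {x = 5 OR z = 1, x is divisible by 2, z < -9}. No integer assignment can satisfy these jointly:

  - x = 5 OR z = 1: forces a choice: either x = 5 or z = 1
  - x is divisible by 2: restricts x to multiples of 2
  - z < -9: bounds one variable relative to a constant

Split on the disjunction (x = 5 OR z = 1):
  • If x = 5: this contradicts the divisibility constraint — 5 is not a multiple of 2.
  • If z = 1: this contradicts the bound z ≤ -10.
Both branches are infeasible, so the system has no integer solution.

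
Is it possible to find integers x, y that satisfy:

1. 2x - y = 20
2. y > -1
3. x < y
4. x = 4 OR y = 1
No

A contradictory subset is {2x - y = 20, x < y, x = 4 OR y = 1}. No integer assignment can satisfy these jointly:

  - 2x - y = 20: is a linear equation tying the variables together
  - x < y: bounds one variable relative to another variable
  - x = 4 OR y = 1: forces a choice: either x = 4 or y = 1

Split on the disjunction (x = 4 OR y = 1):
  • If x = 4: the equation forces y = -12, giving (x, y) = (4, -12), which violates y > x.
  • If y = 1: with y = 1, every remaining term of the linear equation is divisible by 2, so the left side is ≡ 0 (mod 2); but the right side 21 ≡ 1 (mod 2). No integers can satisfy it.
Both branches are infeasible, so the system has no integer solution.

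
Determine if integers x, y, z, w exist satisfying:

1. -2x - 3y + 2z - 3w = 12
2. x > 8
Yes

Take x = 9, y = 0, z = 0, w = -10. Substituting into each constraint:
  (1) -2(9) - 3(0) + 2(0) - 3(-10) = 12 ✓
  (2) 9 > 8 ✓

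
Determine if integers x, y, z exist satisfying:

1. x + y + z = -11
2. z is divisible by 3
Yes

Take x = 0, y = -11, z = 0. Substituting into each constraint:
  (1) 0 + (-11) + 0 = -11 ✓
  (2) 0 = 3 × 0, remainder 0 ✓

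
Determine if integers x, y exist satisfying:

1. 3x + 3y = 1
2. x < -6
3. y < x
No

Even the single constraint (3x + 3y = 1) is infeasible over the integers.

  - 3x + 3y = 1: every term on the left is divisible by 3, so the LHS ≡ 0 (mod 3), but the RHS 1 is not — no integer solution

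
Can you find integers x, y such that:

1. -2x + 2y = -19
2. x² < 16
No

Even the single constraint (-2x + 2y = -19) is infeasible over the integers.

  - -2x + 2y = -19: every term on the left is divisible by 2, so the LHS ≡ 0 (mod 2), but the RHS -19 is not — no integer solution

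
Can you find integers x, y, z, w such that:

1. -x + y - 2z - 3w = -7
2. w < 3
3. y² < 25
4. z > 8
Yes

Take x = -11, y = 0, z = 9, w = 0. Substituting into each constraint:
  (1) 11 + 0 - 2(9) - 3(0) = -7 ✓
  (2) 0 < 3 ✓
  (3) y² = (0)² = 0, and 0 < 25 ✓
  (4) 9 > 8 ✓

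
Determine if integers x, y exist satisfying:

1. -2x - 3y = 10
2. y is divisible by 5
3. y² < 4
Yes

Take x = -5, y = 0. Substituting into each constraint:
  (1) -2(-5) - 3(0) = 10 ✓
  (2) 0 = 5 × 0, remainder 0 ✓
  (3) y² = (0)² = 0, and 0 < 4 ✓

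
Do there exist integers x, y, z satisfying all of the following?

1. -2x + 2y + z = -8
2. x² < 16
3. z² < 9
Yes

Take x = 0, y = -4, z = 0. Substituting into each constraint:
  (1) -2(0) + 2(-4) + 0 = -8 ✓
  (2) x² = (0)² = 0, and 0 < 16 ✓
  (3) z² = (0)² = 0, and 0 < 9 ✓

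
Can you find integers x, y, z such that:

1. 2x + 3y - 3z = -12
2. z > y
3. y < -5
Yes

Take x = 3, y = -6, z = 0. Substituting into each constraint:
  (1) 2(3) + 3(-6) - 3(0) = -12 ✓
  (2) 0 > -6 ✓
  (3) -6 < -5 ✓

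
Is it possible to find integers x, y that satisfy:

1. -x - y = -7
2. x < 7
Yes

Take x = 0, y = 7. Substituting into each constraint:
  (1) 0 + (-7) = -7 ✓
  (2) 0 < 7 ✓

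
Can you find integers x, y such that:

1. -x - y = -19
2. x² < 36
Yes

Take x = 0, y = 19. Substituting into each constraint:
  (1) 0 + (-19) = -19 ✓
  (2) x² = (0)² = 0, and 0 < 36 ✓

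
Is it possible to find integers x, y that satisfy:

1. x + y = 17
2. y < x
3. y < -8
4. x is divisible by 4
Yes

Take x = 28, y = -11. Substituting into each constraint:
  (1) 28 + (-11) = 17 ✓
  (2) -11 < 28 ✓
  (3) -11 < -8 ✓
  (4) 28 = 4 × 7, remainder 0 ✓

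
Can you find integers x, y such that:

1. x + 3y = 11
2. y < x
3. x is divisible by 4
Yes

Take x = 8, y = 1. Substituting into each constraint:
  (1) 8 + 3(1) = 11 ✓
  (2) 1 < 8 ✓
  (3) 8 = 4 × 2, remainder 0 ✓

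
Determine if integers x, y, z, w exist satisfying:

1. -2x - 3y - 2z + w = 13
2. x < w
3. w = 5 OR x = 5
Yes

Take x = 4, y = -4, z = -2, w = 5. Substituting into each constraint:
  (1) -2(4) - 3(-4) - 2(-2) + 5 = 13 ✓
  (2) 4 < 5 ✓
  (3) w = 5, target 5 ✓ (first branch holds)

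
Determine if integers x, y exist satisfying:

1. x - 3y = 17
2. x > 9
Yes

Take x = 17, y = 0. Substituting into each constraint:
  (1) 17 - 3(0) = 17 ✓
  (2) 17 > 9 ✓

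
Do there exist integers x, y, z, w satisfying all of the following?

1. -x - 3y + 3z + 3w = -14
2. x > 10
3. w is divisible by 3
Yes

Take x = 14, y = 0, z = 0, w = 0. Substituting into each constraint:
  (1) (-14) - 3(0) + 3(0) + 3(0) = -14 ✓
  (2) 14 > 10 ✓
  (3) 0 = 3 × 0, remainder 0 ✓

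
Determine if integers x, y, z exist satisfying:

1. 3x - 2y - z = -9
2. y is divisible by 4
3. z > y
Yes

Take x = -2, y = 0, z = 3. Substituting into each constraint:
  (1) 3(-2) - 2(0) + (-3) = -9 ✓
  (2) 0 = 4 × 0, remainder 0 ✓
  (3) 3 > 0 ✓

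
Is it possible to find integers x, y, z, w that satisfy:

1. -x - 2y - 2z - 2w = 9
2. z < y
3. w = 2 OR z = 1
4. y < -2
Yes

Take x = 1, y = -3, z = -4, w = 2. Substituting into each constraint:
  (1) (-1) - 2(-3) - 2(-4) - 2(2) = 9 ✓
  (2) -4 < -3 ✓
  (3) w = 2, target 2 ✓ (first branch holds)
  (4) -3 < -2 ✓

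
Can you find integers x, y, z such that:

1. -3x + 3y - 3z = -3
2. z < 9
Yes

Take x = 1, y = 0, z = 0. Substituting into each constraint:
  (1) -3(1) + 3(0) - 3(0) = -3 ✓
  (2) 0 < 9 ✓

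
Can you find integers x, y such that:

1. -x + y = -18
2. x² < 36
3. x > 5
No

A contradictory subset is {x² < 36, x > 5}. No integer assignment can satisfy these jointly:

  - x² < 36: restricts x to |x| ≤ 5
  - x > 5: bounds one variable relative to a constant

Direct contradiction: the bounds on x require x ≥ 6 and x ≤ 5 simultaneously, which is empty.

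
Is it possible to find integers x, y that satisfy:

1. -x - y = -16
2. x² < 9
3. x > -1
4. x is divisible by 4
Yes

Take x = 0, y = 16. Substituting into each constraint:
  (1) 0 + (-16) = -16 ✓
  (2) x² = (0)² = 0, and 0 < 9 ✓
  (3) 0 > -1 ✓
  (4) 0 = 4 × 0, remainder 0 ✓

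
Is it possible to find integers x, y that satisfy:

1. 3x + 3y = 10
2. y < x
No

Even the single constraint (3x + 3y = 10) is infeasible over the integers.

  - 3x + 3y = 10: every term on the left is divisible by 3, so the LHS ≡ 0 (mod 3), but the RHS 10 is not — no integer solution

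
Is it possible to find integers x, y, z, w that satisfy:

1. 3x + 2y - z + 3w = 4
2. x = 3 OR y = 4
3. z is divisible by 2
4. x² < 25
Yes

Take x = -2, y = 4, z = -2, w = 0. Substituting into each constraint:
  (1) 3(-2) + 2(4) + 2 + 3(0) = 4 ✓
  (2) y = 4, target 4 ✓ (second branch holds)
  (3) -2 = 2 × -1, remainder 0 ✓
  (4) x² = (-2)² = 4, and 4 < 25 ✓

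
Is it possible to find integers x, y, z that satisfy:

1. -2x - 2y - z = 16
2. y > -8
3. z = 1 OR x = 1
Yes

Take x = 1, y = -7, z = -4. Substituting into each constraint:
  (1) -2(1) - 2(-7) + 4 = 16 ✓
  (2) -7 > -8 ✓
  (3) x = 1, target 1 ✓ (second branch holds)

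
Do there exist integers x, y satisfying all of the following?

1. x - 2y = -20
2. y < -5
Yes

Take x = -32, y = -6. Substituting into each constraint:
  (1) (-32) - 2(-6) = -20 ✓
  (2) -6 < -5 ✓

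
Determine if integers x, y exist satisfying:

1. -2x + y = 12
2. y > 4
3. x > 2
Yes

Take x = 3, y = 18. Substituting into each constraint:
  (1) -2(3) + 18 = 12 ✓
  (2) 18 > 4 ✓
  (3) 3 > 2 ✓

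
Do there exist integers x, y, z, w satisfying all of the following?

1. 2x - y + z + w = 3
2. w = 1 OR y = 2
Yes

Take x = 0, y = 2, z = 5, w = 0. Substituting into each constraint:
  (1) 2(0) + (-2) + 5 + 0 = 3 ✓
  (2) y = 2, target 2 ✓ (second branch holds)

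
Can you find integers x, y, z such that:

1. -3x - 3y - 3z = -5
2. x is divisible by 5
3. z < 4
No

Even the single constraint (-3x - 3y - 3z = -5) is infeasible over the integers.

  - -3x - 3y - 3z = -5: every term on the left is divisible by 3, so the LHS ≡ 0 (mod 3), but the RHS -5 is not — no integer solution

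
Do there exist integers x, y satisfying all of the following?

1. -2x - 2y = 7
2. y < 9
No

Even the single constraint (-2x - 2y = 7) is infeasible over the integers.

  - -2x - 2y = 7: every term on the left is divisible by 2, so the LHS ≡ 0 (mod 2), but the RHS 7 is not — no integer solution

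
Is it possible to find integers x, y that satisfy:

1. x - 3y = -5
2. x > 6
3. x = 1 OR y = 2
No

The full constraint system is jointly infeasible over the integers. Each constraint and what it forces:

  - x - 3y = -5: is a linear equation tying the variables together
  - x > 6: bounds one variable relative to a constant
  - x = 1 OR y = 2: forces a choice: either x = 1 or y = 2

Split on the disjunction (x = 1 OR y = 2):
  • If x = 1: this contradicts the bound x ≥ 7.
  • If y = 2: the equation forces x = 1, which contradicts the bound x ≥ 7.
Both branches are infeasible, so the system has no integer solution.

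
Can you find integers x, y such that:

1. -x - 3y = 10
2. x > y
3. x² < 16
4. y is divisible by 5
No

The full constraint system is jointly infeasible over the integers. Each constraint and what it forces:

  - -x - 3y = 10: is a linear equation tying the variables together
  - x > y: bounds one variable relative to another variable
  - x² < 16: restricts x to |x| ≤ 3
  - y is divisible by 5: restricts y to multiples of 5

The bounds confine x to {-3, -2, -1, 0, 1, 2, 3}. For each value, substitute into the equation:
  • x = -3: the equation gives -3y = 7, so y would not be an integer.
  • x = -2: the equation gives -3y = 8, so y would not be an integer.
  • x = -1: the equation forces y = -3, but 5 does not divide -3.
  • x = 0: the equation gives -3y = 10, so y would not be an integer.
  • x = 1: the equation gives -3y = 11, so y would not be an integer.
  • x = 2: the equation forces y = -4, but 5 does not divide -4.
  • x = 3: the equation gives -3y = 13, so y would not be an integer.
Every case fails, so no integer solution exists.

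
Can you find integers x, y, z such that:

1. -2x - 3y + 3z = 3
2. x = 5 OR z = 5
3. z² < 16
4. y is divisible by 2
No

A contradictory subset is {-2x - 3y + 3z = 3, x = 5 OR z = 5, z² < 16}. No integer assignment can satisfy these jointly:

  - -2x - 3y + 3z = 3: is a linear equation tying the variables together
  - x = 5 OR z = 5: forces a choice: either x = 5 or z = 5
  - z² < 16: restricts z to |z| ≤ 3

Split on the disjunction (x = 5 OR z = 5):
  • If x = 5: with x = 5, every remaining term of the linear equation is divisible by 3, so the left side is ≡ 0 (mod 3); but the right side 13 ≡ 1 (mod 3). No integers can satisfy it.
  • If z = 5: this contradicts z² < 16, which requires |z| ≤ 3.
Both branches are infeasible, so the system has no integer solution.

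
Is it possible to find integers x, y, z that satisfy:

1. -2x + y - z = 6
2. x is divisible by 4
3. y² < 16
Yes

Take x = 0, y = 2, z = -4. Substituting into each constraint:
  (1) -2(0) + 2 + 4 = 6 ✓
  (2) 0 = 4 × 0, remainder 0 ✓
  (3) y² = (2)² = 4, and 4 < 16 ✓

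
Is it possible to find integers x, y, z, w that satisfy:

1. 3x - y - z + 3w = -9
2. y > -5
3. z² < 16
Yes

Take x = 0, y = 9, z = 0, w = 0. Substituting into each constraint:
  (1) 3(0) + (-9) + 0 + 3(0) = -9 ✓
  (2) 9 > -5 ✓
  (3) z² = (0)² = 0, and 0 < 16 ✓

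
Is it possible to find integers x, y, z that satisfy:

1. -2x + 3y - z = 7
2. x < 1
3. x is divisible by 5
Yes

Take x = 0, y = 3, z = 2. Substituting into each constraint:
  (1) -2(0) + 3(3) + (-2) = 7 ✓
  (2) 0 < 1 ✓
  (3) 0 = 5 × 0, remainder 0 ✓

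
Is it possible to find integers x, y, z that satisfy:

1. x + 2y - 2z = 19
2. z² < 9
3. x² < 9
Yes

Take x = 1, y = 11, z = 2. Substituting into each constraint:
  (1) 1 + 2(11) - 2(2) = 19 ✓
  (2) z² = (2)² = 4, and 4 < 9 ✓
  (3) x² = (1)² = 1, and 1 < 9 ✓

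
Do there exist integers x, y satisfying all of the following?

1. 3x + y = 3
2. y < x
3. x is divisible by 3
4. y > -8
Yes

Take x = 3, y = -6. Substituting into each constraint:
  (1) 3(3) + (-6) = 3 ✓
  (2) -6 < 3 ✓
  (3) 3 = 3 × 1, remainder 0 ✓
  (4) -6 > -8 ✓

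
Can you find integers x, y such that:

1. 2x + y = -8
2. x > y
Yes

Take x = -2, y = -4. Substituting into each constraint:
  (1) 2(-2) + (-4) = -8 ✓
  (2) -2 > -4 ✓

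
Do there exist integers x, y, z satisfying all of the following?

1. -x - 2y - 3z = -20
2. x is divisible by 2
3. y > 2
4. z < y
Yes

Take x = 14, y = 3, z = 0. Substituting into each constraint:
  (1) (-14) - 2(3) - 3(0) = -20 ✓
  (2) 14 = 2 × 7, remainder 0 ✓
  (3) 3 > 2 ✓
  (4) 0 < 3 ✓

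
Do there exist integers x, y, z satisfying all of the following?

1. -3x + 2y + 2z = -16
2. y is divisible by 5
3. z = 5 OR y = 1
Yes

Take x = 12, y = 5, z = 5. Substituting into each constraint:
  (1) -3(12) + 2(5) + 2(5) = -16 ✓
  (2) 5 = 5 × 1, remainder 0 ✓
  (3) z = 5, target 5 ✓ (first branch holds)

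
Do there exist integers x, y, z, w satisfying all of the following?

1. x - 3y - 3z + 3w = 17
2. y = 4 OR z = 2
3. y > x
Yes

Take x = 2, y = 4, z = 0, w = 9. Substituting into each constraint:
  (1) 2 - 3(4) - 3(0) + 3(9) = 17 ✓
  (2) y = 4, target 4 ✓ (first branch holds)
  (3) 4 > 2 ✓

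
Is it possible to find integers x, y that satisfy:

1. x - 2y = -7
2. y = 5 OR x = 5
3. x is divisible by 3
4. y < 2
No

A contradictory subset is {x - 2y = -7, y = 5 OR x = 5, y < 2}. No integer assignment can satisfy these jointly:

  - x - 2y = -7: is a linear equation tying the variables together
  - y = 5 OR x = 5: forces a choice: either y = 5 or x = 5
  - y < 2: bounds one variable relative to a constant

Split on the disjunction (y = 5 OR x = 5):
  • If y = 5: this contradicts the bound y ≤ 1.
  • If x = 5: the equation forces y = 6, which contradicts the bound y ≤ 1.
Both branches are infeasible, so the system has no integer solution.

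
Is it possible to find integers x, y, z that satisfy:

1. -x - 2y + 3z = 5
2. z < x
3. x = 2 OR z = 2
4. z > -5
Yes

Take x = 2, y = -2, z = 1. Substituting into each constraint:
  (1) (-2) - 2(-2) + 3(1) = 5 ✓
  (2) 1 < 2 ✓
  (3) x = 2, target 2 ✓ (first branch holds)
  (4) 1 > -5 ✓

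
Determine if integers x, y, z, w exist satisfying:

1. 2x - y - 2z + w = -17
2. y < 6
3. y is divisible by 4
Yes

Take x = 0, y = 0, z = 0, w = -17. Substituting into each constraint:
  (1) 2(0) + 0 - 2(0) + (-17) = -17 ✓
  (2) 0 < 6 ✓
  (3) 0 = 4 × 0, remainder 0 ✓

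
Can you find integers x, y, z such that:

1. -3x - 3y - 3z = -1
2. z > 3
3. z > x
No

Even the single constraint (-3x - 3y - 3z = -1) is infeasible over the integers.

  - -3x - 3y - 3z = -1: every term on the left is divisible by 3, so the LHS ≡ 0 (mod 3), but the RHS -1 is not — no integer solution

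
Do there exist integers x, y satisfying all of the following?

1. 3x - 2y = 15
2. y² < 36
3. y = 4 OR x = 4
No

A contradictory subset is {3x - 2y = 15, y = 4 OR x = 4}. No integer assignment can satisfy these jointly:

  - 3x - 2y = 15: is a linear equation tying the variables together
  - y = 4 OR x = 4: forces a choice: either y = 4 or x = 4

Split on the disjunction (y = 4 OR x = 4):
  • If y = 4: with y = 4, every remaining term of the linear equation is divisible by 3, so the left side is ≡ 0 (mod 3); but the right side 23 ≡ 2 (mod 3). No integers can satisfy it.
  • If x = 4: with x = 4, every remaining term of the linear equation is divisible by 2, so the left side is ≡ 0 (mod 2); but the right side 3 ≡ 1 (mod 2). No integers can satisfy it.
Both branches are infeasible, so the system has no integer solution.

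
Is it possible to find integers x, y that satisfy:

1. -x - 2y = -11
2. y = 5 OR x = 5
Yes

Take x = 5, y = 3. Substituting into each constraint:
  (1) (-5) - 2(3) = -11 ✓
  (2) x = 5, target 5 ✓ (second branch holds)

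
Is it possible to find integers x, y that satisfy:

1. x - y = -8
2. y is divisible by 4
Yes

Take x = -8, y = 0. Substituting into each constraint:
  (1) (-8) + 0 = -8 ✓
  (2) 0 = 4 × 0, remainder 0 ✓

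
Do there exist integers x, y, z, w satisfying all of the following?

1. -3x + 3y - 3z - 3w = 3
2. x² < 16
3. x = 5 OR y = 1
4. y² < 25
Yes

Take x = 0, y = 1, z = 0, w = 0. Substituting into each constraint:
  (1) -3(0) + 3(1) - 3(0) - 3(0) = 3 ✓
  (2) x² = (0)² = 0, and 0 < 16 ✓
  (3) y = 1, target 1 ✓ (second branch holds)
  (4) y² = (1)² = 1, and 1 < 25 ✓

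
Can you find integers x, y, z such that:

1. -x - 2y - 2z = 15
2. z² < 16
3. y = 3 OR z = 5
Yes

Take x = -21, y = 3, z = 0. Substituting into each constraint:
  (1) 21 - 2(3) - 2(0) = 15 ✓
  (2) z² = (0)² = 0, and 0 < 16 ✓
  (3) y = 3, target 3 ✓ (first branch holds)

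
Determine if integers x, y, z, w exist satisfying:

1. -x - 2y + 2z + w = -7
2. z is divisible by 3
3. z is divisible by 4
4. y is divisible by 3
Yes

Take x = 0, y = 0, z = 0, w = -7. Substituting into each constraint:
  (1) 0 - 2(0) + 2(0) + (-7) = -7 ✓
  (2) 0 = 3 × 0, remainder 0 ✓
  (3) 0 = 4 × 0, remainder 0 ✓
  (4) 0 = 3 × 0, remainder 0 ✓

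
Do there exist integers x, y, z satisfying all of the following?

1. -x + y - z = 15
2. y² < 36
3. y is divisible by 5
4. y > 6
No

A contradictory subset is {y² < 36, y > 6}. No integer assignment can satisfy these jointly:

  - y² < 36: restricts y to |y| ≤ 5
  - y > 6: bounds one variable relative to a constant

Direct contradiction: the bounds on y require y ≥ 7 and y ≤ 5 simultaneously, which is empty.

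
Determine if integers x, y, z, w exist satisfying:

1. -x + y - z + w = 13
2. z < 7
Yes

Take x = 0, y = 0, z = 0, w = 13. Substituting into each constraint:
  (1) 0 + 0 + 0 + 13 = 13 ✓
  (2) 0 < 7 ✓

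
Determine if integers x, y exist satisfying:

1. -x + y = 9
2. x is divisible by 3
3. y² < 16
Yes

Take x = -6, y = 3. Substituting into each constraint:
  (1) 6 + 3 = 9 ✓
  (2) -6 = 3 × -2, remainder 0 ✓
  (3) y² = (3)² = 9, and 9 < 16 ✓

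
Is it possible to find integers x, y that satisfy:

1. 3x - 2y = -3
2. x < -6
Yes

Take x = -7, y = -9. Substituting into each constraint:
  (1) 3(-7) - 2(-9) = -3 ✓
  (2) -7 < -6 ✓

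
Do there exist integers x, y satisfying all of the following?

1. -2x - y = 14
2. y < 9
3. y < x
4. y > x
No

A contradictory subset is {y < x, y > x}. No integer assignment can satisfy these jointly:

  - y < x: bounds one variable relative to another variable
  - y > x: bounds one variable relative to another variable

Direct contradiction: x > y and y > x cannot both hold.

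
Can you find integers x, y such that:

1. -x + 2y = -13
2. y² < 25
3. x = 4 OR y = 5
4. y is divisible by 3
No

A contradictory subset is {-x + 2y = -13, y² < 25, x = 4 OR y = 5}. No integer assignment can satisfy these jointly:

  - -x + 2y = -13: is a linear equation tying the variables together
  - y² < 25: restricts y to |y| ≤ 4
  - x = 4 OR y = 5: forces a choice: either x = 4 or y = 5

Split on the disjunction (x = 4 OR y = 5):
  • If x = 4: with x = 4, every remaining term of the linear equation is divisible by 2, so the left side is ≡ 0 (mod 2); but the right side -9 ≡ 1 (mod 2). No integers can satisfy it.
  • If y = 5: this contradicts y² < 25, which requires |y| ≤ 4.
Both branches are infeasible, so the system has no integer solution.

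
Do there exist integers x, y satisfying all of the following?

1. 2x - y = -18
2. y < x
Yes

Take x = -19, y = -20. Substituting into each constraint:
  (1) 2(-19) + 20 = -18 ✓
  (2) -20 < -19 ✓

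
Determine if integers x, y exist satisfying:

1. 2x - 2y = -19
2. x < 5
No

Even the single constraint (2x - 2y = -19) is infeasible over the integers.

  - 2x - 2y = -19: every term on the left is divisible by 2, so the LHS ≡ 0 (mod 2), but the RHS -19 is not — no integer solution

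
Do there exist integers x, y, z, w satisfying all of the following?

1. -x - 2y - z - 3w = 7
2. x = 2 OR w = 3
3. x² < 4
Yes

Take x = 0, y = -8, z = 0, w = 3. Substituting into each constraint:
  (1) 0 - 2(-8) + 0 - 3(3) = 7 ✓
  (2) w = 3, target 3 ✓ (second branch holds)
  (3) x² = (0)² = 0, and 0 < 4 ✓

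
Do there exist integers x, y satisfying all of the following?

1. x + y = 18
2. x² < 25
Yes

Take x = 0, y = 18. Substituting into each constraint:
  (1) 0 + 18 = 18 ✓
  (2) x² = (0)² = 0, and 0 < 25 ✓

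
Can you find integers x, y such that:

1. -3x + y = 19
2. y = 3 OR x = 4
Yes

Take x = 4, y = 31. Substituting into each constraint:
  (1) -3(4) + 31 = 19 ✓
  (2) x = 4, target 4 ✓ (second branch holds)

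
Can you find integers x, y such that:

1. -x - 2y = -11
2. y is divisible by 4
Yes

Take x = 11, y = 0. Substituting into each constraint:
  (1) (-11) - 2(0) = -11 ✓
  (2) 0 = 4 × 0, remainder 0 ✓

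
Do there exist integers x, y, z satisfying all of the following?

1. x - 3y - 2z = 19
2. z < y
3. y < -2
Yes

Take x = 2, y = -3, z = -4. Substituting into each constraint:
  (1) 2 - 3(-3) - 2(-4) = 19 ✓
  (2) -4 < -3 ✓
  (3) -3 < -2 ✓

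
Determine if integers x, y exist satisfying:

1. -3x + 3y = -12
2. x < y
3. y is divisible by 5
No

A contradictory subset is {-3x + 3y = -12, x < y}. No integer assignment can satisfy these jointly:

  - -3x + 3y = -12: is a linear equation tying the variables together
  - x < y: bounds one variable relative to another variable

From the equation, x − y = 4, i.e. y − x = -4; but y > x requires y − x ≥ 1. Contradiction.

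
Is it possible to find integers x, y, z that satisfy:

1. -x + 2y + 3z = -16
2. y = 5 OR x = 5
Yes

Take x = 2, y = 5, z = -8. Substituting into each constraint:
  (1) (-2) + 2(5) + 3(-8) = -16 ✓
  (2) y = 5, target 5 ✓ (first branch holds)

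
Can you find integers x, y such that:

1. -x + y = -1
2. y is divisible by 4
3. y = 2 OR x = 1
Yes

Take x = 1, y = 0. Substituting into each constraint:
  (1) (-1) + 0 = -1 ✓
  (2) 0 = 4 × 0, remainder 0 ✓
  (3) x = 1, target 1 ✓ (second branch holds)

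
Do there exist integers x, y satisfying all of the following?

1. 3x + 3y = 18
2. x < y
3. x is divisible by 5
Yes

Take x = 0, y = 6. Substituting into each constraint:
  (1) 3(0) + 3(6) = 18 ✓
  (2) 0 < 6 ✓
  (3) 0 = 5 × 0, remainder 0 ✓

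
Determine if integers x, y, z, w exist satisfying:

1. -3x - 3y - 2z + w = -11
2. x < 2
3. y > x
Yes

Take x = -1, y = 0, z = 0, w = -14. Substituting into each constraint:
  (1) -3(-1) - 3(0) - 2(0) + (-14) = -11 ✓
  (2) -1 < 2 ✓
  (3) 0 > -1 ✓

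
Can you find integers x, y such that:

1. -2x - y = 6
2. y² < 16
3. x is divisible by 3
Yes

Take x = -3, y = 0. Substituting into each constraint:
  (1) -2(-3) + 0 = 6 ✓
  (2) y² = (0)² = 0, and 0 < 16 ✓
  (3) -3 = 3 × -1, remainder 0 ✓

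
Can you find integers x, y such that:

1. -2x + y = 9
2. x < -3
Yes

Take x = -4, y = 1. Substituting into each constraint:
  (1) -2(-4) + 1 = 9 ✓
  (2) -4 < -3 ✓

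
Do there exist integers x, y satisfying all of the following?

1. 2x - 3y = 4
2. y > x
Yes

Take x = -7, y = -6. Substituting into each constraint:
  (1) 2(-7) - 3(-6) = 4 ✓
  (2) -6 > -7 ✓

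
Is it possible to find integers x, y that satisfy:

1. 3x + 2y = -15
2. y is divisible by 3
Yes

Take x = -5, y = 0. Substituting into each constraint:
  (1) 3(-5) + 2(0) = -15 ✓
  (2) 0 = 3 × 0, remainder 0 ✓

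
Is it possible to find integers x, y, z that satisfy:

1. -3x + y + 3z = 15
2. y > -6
Yes

Take x = -5, y = 0, z = 0. Substituting into each constraint:
  (1) -3(-5) + 0 + 3(0) = 15 ✓
  (2) 0 > -6 ✓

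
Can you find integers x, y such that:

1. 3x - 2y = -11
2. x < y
Yes

Take x = -9, y = -8. Substituting into each constraint:
  (1) 3(-9) - 2(-8) = -11 ✓
  (2) -9 < -8 ✓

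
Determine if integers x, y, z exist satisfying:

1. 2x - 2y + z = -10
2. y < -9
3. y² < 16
No

A contradictory subset is {y < -9, y² < 16}. No integer assignment can satisfy these jointly:

  - y < -9: bounds one variable relative to a constant
  - y² < 16: restricts y to |y| ≤ 3

Direct contradiction: the bounds on y require y ≥ -3 and y ≤ -10 simultaneously, which is empty.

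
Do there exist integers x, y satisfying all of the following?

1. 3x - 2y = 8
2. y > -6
Yes

Take x = 0, y = -4. Substituting into each constraint:
  (1) 3(0) - 2(-4) = 8 ✓
  (2) -4 > -6 ✓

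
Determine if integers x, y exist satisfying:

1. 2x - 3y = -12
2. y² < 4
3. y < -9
No

A contradictory subset is {y² < 4, y < -9}. No integer assignment can satisfy these jointly:

  - y² < 4: restricts y to |y| ≤ 1
  - y < -9: bounds one variable relative to a constant

Direct contradiction: the bounds on y require y ≥ -1 and y ≤ -10 simultaneously, which is empty.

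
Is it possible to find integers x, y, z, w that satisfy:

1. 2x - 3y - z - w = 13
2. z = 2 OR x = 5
Yes

Take x = 0, y = -5, z = 2, w = 0. Substituting into each constraint:
  (1) 2(0) - 3(-5) + (-2) + 0 = 13 ✓
  (2) z = 2, target 2 ✓ (first branch holds)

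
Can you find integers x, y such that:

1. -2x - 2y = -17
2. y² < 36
No

Even the single constraint (-2x - 2y = -17) is infeasible over the integers.

  - -2x - 2y = -17: every term on the left is divisible by 2, so the LHS ≡ 0 (mod 2), but the RHS -17 is not — no integer solution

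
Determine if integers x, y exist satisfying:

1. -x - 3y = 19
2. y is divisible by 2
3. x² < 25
Yes

Take x = -1, y = -6. Substituting into each constraint:
  (1) 1 - 3(-6) = 19 ✓
  (2) -6 = 2 × -3, remainder 0 ✓
  (3) x² = (-1)² = 1, and 1 < 25 ✓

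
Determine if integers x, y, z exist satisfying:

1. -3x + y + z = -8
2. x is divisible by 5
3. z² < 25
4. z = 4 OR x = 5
Yes

Take x = 0, y = -12, z = 4. Substituting into each constraint:
  (1) -3(0) + (-12) + 4 = -8 ✓
  (2) 0 = 5 × 0, remainder 0 ✓
  (3) z² = (4)² = 16, and 16 < 25 ✓
  (4) z = 4, target 4 ✓ (first branch holds)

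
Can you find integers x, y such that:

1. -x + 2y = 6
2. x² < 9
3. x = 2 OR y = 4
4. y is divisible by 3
No

A contradictory subset is {-x + 2y = 6, x = 2 OR y = 4, y is divisible by 3}. No integer assignment can satisfy these jointly:

  - -x + 2y = 6: is a linear equation tying the variables together
  - x = 2 OR y = 4: forces a choice: either x = 2 or y = 4
  - y is divisible by 3: restricts y to multiples of 3

Split on the disjunction (x = 2 OR y = 4):
  • If x = 2: with x = 2, writing y = 3y', every remaining term of the linear equation is divisible by 6, so the left side is ≡ 0 (mod 6); but the right side 8 ≡ 2 (mod 6). No integers can satisfy it.
  • If y = 4: this contradicts the divisibility constraint — 4 is not a multiple of 3.
Both branches are infeasible, so the system has no integer solution.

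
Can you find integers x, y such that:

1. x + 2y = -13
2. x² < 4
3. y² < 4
No

The full constraint system is jointly infeasible over the integers. Each constraint and what it forces:

  - x + 2y = -13: is a linear equation tying the variables together
  - x² < 4: restricts x to |x| ≤ 1
  - y² < 4: restricts y to |y| ≤ 1

Range argument: with x ∈ [-1, 1], y ∈ [-1, 1], the left side of the equation is at least -3, but the right side is -13 < -3. No integer solution exists.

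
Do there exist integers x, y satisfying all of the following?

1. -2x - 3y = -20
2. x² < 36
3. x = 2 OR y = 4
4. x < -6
No

A contradictory subset is {-2x - 3y = -20, x = 2 OR y = 4, x < -6}. No integer assignment can satisfy these jointly:

  - -2x - 3y = -20: is a linear equation tying the variables together
  - x = 2 OR y = 4: forces a choice: either x = 2 or y = 4
  - x < -6: bounds one variable relative to a constant

Split on the disjunction (x = 2 OR y = 4):
  • If x = 2: this contradicts the bound x ≤ -7.
  • If y = 4: the equation forces x = 4, which contradicts the bound x ≤ -7.
Both branches are infeasible, so the system has no integer solution.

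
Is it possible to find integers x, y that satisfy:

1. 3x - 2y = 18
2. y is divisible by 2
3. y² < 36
Yes

Take x = 6, y = 0. Substituting into each constraint:
  (1) 3(6) - 2(0) = 18 ✓
  (2) 0 = 2 × 0, remainder 0 ✓
  (3) y² = (0)² = 0, and 0 < 36 ✓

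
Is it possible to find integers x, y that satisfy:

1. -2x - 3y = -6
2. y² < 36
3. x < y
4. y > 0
Yes

Take x = 0, y = 2. Substituting into each constraint:
  (1) -2(0) - 3(2) = -6 ✓
  (2) y² = (2)² = 4, and 4 < 36 ✓
  (3) 0 < 2 ✓
  (4) 2 > 0 ✓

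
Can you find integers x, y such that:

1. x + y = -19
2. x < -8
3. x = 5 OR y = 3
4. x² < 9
No

A contradictory subset is {x < -8, x² < 9}. No integer assignment can satisfy these jointly:

  - x < -8: bounds one variable relative to a constant
  - x² < 9: restricts x to |x| ≤ 2

Direct contradiction: the bounds on x require x ≥ -2 and x ≤ -9 simultaneously, which is empty.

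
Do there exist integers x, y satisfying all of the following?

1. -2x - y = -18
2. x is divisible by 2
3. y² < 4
No

The full constraint system is jointly infeasible over the integers. Each constraint and what it forces:

  - -2x - y = -18: is a linear equation tying the variables together
  - x is divisible by 2: restricts x to multiples of 2
  - y² < 4: restricts y to |y| ≤ 1

The bounds confine y to {-1, 0, 1}. For each value, substitute into the equation:
  • y = -1: the equation gives -2x = -19, so x would not be an integer.
  • y = 0: the equation forces x = 9, but 2 does not divide 9.
  • y = 1: the equation gives -2x = -17, so x would not be an integer.
Every case fails, so no integer solution exists.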